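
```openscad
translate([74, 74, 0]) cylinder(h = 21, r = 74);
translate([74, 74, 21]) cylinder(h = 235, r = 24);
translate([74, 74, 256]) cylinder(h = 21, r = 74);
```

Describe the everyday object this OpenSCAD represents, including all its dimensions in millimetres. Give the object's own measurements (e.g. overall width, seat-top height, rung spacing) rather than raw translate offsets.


A spool: two coaxial disc flanges of radius 74 mm and thickness 21 mm, joined by a core cylinder of radius 24 mm and height 235 mm. The lower flange rests on z = 0 and the three cylinders share a vertical axis.


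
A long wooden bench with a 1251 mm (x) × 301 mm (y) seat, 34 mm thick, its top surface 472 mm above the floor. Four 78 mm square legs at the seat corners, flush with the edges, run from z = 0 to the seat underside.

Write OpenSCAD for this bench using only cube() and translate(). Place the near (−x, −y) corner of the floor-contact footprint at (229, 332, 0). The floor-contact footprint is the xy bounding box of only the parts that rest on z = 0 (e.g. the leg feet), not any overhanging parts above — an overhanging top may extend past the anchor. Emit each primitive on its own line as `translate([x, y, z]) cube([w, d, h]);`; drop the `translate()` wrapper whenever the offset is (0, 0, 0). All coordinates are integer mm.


translate([229, 332, 438]) cube([1251, 301, 34]);
translate([229, 332, 0]) cube([78, 78, 438]);
translate([229, 555, 0]) cube([78, 78, 438]);
translate([1402, 332, 0]) cube([78, 78, 438]);
translate([1402, 555, 0]) cube([78, 78, 438]);


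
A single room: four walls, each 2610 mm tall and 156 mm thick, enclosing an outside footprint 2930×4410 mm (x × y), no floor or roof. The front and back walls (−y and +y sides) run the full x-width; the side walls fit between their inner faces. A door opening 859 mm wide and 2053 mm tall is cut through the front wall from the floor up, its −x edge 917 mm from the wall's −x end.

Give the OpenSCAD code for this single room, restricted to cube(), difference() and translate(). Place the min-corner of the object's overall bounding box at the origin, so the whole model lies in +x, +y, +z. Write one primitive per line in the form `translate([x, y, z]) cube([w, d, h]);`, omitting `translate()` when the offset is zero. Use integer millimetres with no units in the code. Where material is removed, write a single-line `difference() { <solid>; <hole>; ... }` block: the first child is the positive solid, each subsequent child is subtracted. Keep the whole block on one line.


difference() { cube([2930, 156, 2610]); translate([917, 0, 0]) cube([859, 156, 2053]); }
translate([0, 4254, 0]) cube([2930, 156, 2610]);
translate([0, 156, 0]) cube([156, 4098, 2610]);
translate([2774, 156, 0]) cube([156, 4098, 2610]);


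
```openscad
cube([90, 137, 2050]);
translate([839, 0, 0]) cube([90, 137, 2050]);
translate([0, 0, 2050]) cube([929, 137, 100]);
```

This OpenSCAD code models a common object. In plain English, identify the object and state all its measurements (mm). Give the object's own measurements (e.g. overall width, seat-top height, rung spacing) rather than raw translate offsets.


A door frame. The clear opening is 749 mm wide and 2050 mm high. Two 90 mm wide jambs, 137 mm deep, stand either side of the opening from the floor to the top of the opening. A 100 mm thick head sits across the top of both jambs, spanning the full outside width of the frame.


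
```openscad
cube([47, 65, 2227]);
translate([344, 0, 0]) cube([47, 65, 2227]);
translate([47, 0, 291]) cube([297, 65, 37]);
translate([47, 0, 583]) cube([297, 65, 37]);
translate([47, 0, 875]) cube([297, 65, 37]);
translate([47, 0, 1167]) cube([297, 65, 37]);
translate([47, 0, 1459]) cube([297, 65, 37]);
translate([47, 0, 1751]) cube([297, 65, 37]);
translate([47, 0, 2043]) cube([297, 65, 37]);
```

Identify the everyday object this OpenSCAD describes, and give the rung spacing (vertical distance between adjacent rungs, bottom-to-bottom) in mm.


A ladder. The rung spacing is 292 mm.

Two tall 47×65 posts with 7 short bars between them — a ladder. Adjacent rungs sit at z = 291 and z = 583, so the spacing is 583 − 291 = 292 mm.


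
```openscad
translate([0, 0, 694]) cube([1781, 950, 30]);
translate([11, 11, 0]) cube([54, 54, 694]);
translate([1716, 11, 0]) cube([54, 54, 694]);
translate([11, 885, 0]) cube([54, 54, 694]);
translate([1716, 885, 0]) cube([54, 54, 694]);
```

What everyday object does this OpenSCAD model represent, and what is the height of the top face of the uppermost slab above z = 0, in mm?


A table. The table height is 724 mm.

A 1781×950×30 slab sits at z = 694 on four 54 mm square posts — a table. The top surface is at 694 + 30 = 724 mm.


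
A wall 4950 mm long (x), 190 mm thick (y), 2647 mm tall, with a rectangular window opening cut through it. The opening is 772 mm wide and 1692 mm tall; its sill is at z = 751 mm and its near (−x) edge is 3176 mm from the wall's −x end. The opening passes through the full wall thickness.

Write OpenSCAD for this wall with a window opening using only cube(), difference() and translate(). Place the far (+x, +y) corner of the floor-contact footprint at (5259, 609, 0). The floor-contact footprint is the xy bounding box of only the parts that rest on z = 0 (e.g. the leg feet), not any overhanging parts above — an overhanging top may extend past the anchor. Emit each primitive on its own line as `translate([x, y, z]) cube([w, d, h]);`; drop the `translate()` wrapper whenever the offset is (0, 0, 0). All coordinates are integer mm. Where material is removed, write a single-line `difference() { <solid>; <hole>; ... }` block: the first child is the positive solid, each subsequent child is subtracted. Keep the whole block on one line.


difference() { translate([309, 419, 0]) cube([4950, 190, 2647]); translate([3485, 419, 751]) cube([772, 190, 1692]); }


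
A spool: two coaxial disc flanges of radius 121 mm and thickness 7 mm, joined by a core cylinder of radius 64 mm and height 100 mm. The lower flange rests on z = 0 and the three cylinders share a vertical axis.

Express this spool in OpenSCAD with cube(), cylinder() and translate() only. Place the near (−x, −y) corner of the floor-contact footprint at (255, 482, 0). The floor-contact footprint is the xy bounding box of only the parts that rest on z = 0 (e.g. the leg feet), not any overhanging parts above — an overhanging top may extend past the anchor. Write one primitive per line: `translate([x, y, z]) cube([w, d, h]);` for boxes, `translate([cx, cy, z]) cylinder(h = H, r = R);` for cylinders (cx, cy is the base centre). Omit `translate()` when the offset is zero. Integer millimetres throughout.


translate([376, 603, 0]) cylinder(h = 7, r = 121);
translate([376, 603, 7]) cylinder(h = 100, r = 64);
translate([376, 603, 107]) cylinder(h = 7, r = 121);


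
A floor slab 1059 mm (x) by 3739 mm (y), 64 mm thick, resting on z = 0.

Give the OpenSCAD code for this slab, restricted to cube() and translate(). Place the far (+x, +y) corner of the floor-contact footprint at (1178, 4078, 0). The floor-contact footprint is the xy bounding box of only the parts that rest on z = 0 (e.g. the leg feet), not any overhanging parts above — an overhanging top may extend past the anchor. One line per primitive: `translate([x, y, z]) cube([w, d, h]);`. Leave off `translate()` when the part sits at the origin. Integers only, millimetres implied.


translate([119, 339, 0]) cube([1059, 3739, 64]);


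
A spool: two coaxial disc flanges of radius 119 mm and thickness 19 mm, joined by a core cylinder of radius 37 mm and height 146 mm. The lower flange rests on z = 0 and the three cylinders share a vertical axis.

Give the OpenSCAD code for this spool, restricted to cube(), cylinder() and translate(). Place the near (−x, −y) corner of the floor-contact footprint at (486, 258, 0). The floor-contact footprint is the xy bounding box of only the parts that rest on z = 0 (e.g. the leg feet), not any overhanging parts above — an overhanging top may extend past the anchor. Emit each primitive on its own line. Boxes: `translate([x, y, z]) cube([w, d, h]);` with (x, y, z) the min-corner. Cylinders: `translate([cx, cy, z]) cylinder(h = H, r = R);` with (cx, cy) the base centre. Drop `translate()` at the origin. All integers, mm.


translate([605, 377, 0]) cylinder(h = 19, r = 119);
translate([605, 377, 19]) cylinder(h = 146, r = 37);
translate([605, 377, 165]) cylinder(h = 19, r = 119);


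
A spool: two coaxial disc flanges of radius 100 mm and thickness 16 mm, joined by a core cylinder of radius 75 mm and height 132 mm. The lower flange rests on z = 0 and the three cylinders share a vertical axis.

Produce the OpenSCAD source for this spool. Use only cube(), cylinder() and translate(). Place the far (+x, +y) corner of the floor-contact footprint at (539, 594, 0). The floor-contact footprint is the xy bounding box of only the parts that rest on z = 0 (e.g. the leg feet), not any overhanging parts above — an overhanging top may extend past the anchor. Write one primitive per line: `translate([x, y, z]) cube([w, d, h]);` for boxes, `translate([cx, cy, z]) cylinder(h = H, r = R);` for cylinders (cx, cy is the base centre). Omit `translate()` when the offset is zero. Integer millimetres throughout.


translate([439, 494, 0]) cylinder(h = 16, r = 100);
translate([439, 494, 16]) cylinder(h = 132, r = 75);
translate([439, 494, 148]) cylinder(h = 16, r = 100);


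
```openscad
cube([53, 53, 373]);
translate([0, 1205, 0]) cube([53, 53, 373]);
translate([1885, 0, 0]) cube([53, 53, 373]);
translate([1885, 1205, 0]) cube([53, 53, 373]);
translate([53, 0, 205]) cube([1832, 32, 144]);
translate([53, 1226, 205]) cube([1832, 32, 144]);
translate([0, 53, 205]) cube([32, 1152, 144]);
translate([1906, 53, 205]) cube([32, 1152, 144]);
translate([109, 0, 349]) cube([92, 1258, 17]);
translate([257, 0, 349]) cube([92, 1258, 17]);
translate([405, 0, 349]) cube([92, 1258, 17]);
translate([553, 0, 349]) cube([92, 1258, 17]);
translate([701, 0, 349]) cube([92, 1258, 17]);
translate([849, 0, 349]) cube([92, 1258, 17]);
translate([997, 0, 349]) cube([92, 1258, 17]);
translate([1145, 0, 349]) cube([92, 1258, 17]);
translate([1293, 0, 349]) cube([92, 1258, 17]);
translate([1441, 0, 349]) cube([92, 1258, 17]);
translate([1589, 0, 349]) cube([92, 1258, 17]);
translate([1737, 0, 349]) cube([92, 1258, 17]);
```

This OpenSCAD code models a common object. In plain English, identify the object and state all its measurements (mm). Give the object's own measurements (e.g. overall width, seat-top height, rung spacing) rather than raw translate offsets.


A bed frame 1938 mm long (x) by 1258 mm wide (y). Four 53×53 mm corner posts, 373 mm tall, at the corners of the footprint. Four rails of 32 mm thickness and 144 mm height run between adjacent posts with their undersides at z = 205 mm, their outer faces flush with the outside of the frame (the two x-running rails run between the posts' inner faces; the two y-running rails run between the posts' inner faces). 12 slats, each 92 mm wide (x) and 17 mm thick, lie across the top of the two x-running rails, running the full 1258 mm width of the frame in y; along x they sit between the end posts with a 56 mm gap after the −x posts and between neighbouring slats and before the +x posts.


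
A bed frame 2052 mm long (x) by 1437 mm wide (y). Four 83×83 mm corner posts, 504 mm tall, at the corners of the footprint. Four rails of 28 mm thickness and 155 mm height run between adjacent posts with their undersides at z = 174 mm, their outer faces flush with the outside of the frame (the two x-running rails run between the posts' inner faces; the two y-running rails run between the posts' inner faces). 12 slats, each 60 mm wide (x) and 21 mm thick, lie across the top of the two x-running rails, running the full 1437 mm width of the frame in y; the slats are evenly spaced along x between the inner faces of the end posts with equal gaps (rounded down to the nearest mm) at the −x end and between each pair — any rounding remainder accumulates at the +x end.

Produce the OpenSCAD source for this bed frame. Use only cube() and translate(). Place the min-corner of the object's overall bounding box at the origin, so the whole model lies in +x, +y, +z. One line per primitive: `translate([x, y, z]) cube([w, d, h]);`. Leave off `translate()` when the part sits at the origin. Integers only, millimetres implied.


cube([83, 83, 504]);
translate([0, 1354, 0]) cube([83, 83, 504]);
translate([1969, 0, 0]) cube([83, 83, 504]);
translate([1969, 1354, 0]) cube([83, 83, 504]);
translate([83, 0, 174]) cube([1886, 28, 155]);
translate([83, 1409, 174]) cube([1886, 28, 155]);
translate([0, 83, 174]) cube([28, 1271, 155]);
translate([2024, 83, 174]) cube([28, 1271, 155]);
translate([172, 0, 329]) cube([60, 1437, 21]);
translate([321, 0, 329]) cube([60, 1437, 21]);
translate([470, 0, 329]) cube([60, 1437, 21]);
translate([619, 0, 329]) cube([60, 1437, 21]);
translate([768, 0, 329]) cube([60, 1437, 21]);
translate([917, 0, 329]) cube([60, 1437, 21]);
translate([1066, 0, 329]) cube([60, 1437, 21]);
translate([1215, 0, 329]) cube([60, 1437, 21]);
translate([1364, 0, 329]) cube([60, 1437, 21]);
translate([1513, 0, 329]) cube([60, 1437, 21]);
translate([1662, 0, 329]) cube([60, 1437, 21]);
translate([1811, 0, 329]) cube([60, 1437, 21]);


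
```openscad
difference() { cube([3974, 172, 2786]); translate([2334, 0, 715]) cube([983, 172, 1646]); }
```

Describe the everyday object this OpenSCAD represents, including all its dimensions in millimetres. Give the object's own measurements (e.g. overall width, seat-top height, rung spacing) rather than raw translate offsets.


A wall 3974 mm long (x), 172 mm thick (y), 2786 mm tall, with a rectangular window opening cut through it. The opening is 983 mm wide and 1646 mm tall; its sill is at z = 715 mm and its near (−x) edge is 2334 mm from the wall's −x end. The opening passes through the full wall thickness.


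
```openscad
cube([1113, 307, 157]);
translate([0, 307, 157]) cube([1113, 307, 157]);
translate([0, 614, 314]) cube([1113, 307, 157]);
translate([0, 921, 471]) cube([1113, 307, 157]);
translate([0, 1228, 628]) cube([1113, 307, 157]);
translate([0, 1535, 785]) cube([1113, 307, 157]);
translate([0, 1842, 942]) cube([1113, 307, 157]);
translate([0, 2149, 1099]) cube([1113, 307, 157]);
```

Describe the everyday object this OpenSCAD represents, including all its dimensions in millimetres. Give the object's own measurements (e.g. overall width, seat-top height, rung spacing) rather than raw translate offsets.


A straight staircase of 8 solid steps. Each step is 1113 mm wide (x), 307 mm deep (y, the going) and 157 mm tall (the rise). The first step rests on the floor; each subsequent step sits one going further in +y and one rise higher in +z, directly behind and above the previous step with no overlap.


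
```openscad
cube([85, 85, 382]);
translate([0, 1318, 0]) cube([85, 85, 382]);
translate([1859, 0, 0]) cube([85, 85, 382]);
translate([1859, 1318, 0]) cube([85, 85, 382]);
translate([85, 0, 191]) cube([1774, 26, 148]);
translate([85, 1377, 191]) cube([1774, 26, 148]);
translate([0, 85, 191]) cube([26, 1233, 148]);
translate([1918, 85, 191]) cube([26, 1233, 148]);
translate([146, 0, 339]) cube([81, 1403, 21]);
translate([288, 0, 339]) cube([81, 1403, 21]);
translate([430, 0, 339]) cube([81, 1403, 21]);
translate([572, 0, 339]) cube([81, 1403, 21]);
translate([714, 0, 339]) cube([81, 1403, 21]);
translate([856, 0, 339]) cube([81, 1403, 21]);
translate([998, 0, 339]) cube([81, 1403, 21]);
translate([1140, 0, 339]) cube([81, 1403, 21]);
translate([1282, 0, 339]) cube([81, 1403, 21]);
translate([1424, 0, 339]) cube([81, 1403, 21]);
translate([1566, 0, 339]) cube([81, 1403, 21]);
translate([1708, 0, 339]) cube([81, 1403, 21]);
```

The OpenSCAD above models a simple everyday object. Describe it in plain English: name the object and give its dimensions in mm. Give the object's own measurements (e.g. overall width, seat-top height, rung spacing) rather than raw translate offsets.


A bed frame 1944 mm long (x) by 1403 mm wide (y). Four 85×85 mm corner posts, 382 mm tall, at the corners of the footprint. Four rails of 26 mm thickness and 148 mm height run between adjacent posts with their undersides at z = 191 mm, their outer faces flush with the outside of the frame (the two x-running rails run between the posts' inner faces; the two y-running rails run between the posts' inner faces). 12 slats, each 81 mm wide (x) and 21 mm thick, lie across the top of the two x-running rails, running the full 1403 mm width of the frame in y; along x they sit between the end posts with a 61 mm gap after the −x posts and between neighbouring slats, leaving 70 mm before the +x posts.


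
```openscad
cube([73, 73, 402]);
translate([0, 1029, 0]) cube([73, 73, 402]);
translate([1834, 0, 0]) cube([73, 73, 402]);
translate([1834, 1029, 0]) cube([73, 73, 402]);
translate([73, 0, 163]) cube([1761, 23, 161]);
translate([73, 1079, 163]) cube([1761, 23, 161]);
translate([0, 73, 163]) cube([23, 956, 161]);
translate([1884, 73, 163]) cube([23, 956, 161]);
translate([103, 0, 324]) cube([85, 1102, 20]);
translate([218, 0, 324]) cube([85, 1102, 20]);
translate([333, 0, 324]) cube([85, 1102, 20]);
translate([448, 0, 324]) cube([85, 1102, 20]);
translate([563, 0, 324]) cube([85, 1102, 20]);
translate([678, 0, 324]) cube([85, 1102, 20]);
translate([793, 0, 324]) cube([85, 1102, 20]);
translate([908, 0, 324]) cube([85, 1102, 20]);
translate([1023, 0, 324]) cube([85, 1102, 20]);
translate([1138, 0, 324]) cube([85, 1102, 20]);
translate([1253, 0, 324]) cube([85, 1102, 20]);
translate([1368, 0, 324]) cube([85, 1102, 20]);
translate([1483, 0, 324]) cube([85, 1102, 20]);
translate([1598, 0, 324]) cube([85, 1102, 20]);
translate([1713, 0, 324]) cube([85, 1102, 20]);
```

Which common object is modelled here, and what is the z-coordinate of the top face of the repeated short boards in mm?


A bed frame. The slat-top height is 344 mm.

Four posts, four rails, and a row of slats — a bed frame. Slats sit on the rails at z = 163 + 161 = 324; with slat thickness 20, the top is 344 mm.


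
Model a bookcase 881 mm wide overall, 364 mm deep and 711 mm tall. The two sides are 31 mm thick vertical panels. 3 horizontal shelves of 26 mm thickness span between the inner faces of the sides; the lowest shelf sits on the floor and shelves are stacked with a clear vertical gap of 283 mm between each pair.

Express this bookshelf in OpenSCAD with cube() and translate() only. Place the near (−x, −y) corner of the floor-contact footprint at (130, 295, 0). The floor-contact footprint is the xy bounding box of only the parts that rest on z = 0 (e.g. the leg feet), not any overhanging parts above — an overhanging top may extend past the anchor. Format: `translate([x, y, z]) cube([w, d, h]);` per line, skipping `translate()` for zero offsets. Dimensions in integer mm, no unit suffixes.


translate([130, 295, 0]) cube([31, 364, 711]);
translate([980, 295, 0]) cube([31, 364, 711]);
translate([161, 295, 0]) cube([819, 364, 26]);
translate([161, 295, 309]) cube([819, 364, 26]);
translate([161, 295, 618]) cube([819, 364, 26]);


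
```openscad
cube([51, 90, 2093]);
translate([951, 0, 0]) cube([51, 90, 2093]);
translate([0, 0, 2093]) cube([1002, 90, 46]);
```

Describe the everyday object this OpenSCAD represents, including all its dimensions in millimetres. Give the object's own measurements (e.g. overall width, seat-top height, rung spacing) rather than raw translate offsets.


A door frame. The clear opening is 900 mm wide and 2093 mm high. Two 51 mm wide jambs, 90 mm deep, stand either side of the opening from the floor to the top of the opening. A 46 mm thick head sits across the top of both jambs, spanning the full outside width of the frame.


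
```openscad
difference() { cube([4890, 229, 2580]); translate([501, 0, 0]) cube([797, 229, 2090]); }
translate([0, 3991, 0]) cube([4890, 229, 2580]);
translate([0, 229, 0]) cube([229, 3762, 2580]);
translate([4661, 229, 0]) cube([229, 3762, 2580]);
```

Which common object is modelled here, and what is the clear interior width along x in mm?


A single room. The interior width is 4432 mm.

Four walls enclosing a rectangle with a door in the front wall — a room. Outside width 4890 minus two 229 mm walls gives 4432 mm.


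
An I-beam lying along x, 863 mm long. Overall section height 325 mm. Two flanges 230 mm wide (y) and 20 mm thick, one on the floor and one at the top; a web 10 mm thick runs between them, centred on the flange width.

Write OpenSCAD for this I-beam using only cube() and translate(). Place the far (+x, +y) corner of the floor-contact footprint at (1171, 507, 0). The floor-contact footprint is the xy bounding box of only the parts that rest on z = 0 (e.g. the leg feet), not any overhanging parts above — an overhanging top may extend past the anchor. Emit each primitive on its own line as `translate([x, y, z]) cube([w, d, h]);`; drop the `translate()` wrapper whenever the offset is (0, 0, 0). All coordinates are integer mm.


translate([308, 277, 0]) cube([863, 230, 20]);
translate([308, 387, 20]) cube([863, 10, 285]);
translate([308, 277, 305]) cube([863, 230, 20]);


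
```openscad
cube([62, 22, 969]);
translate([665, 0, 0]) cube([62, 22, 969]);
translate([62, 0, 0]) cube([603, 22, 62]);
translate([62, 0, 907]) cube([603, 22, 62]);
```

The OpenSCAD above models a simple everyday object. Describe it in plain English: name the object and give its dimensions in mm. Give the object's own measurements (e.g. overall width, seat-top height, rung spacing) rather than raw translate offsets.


A rectangular picture frame lying in the x–z plane (depth along y). The opening is 603 mm wide (x) by 845 mm tall (z), surrounded by a border 62 mm wide on all four sides. The frame is 22 mm deep and is made of two full-height vertical stiles with two horizontal rails fitted between them.


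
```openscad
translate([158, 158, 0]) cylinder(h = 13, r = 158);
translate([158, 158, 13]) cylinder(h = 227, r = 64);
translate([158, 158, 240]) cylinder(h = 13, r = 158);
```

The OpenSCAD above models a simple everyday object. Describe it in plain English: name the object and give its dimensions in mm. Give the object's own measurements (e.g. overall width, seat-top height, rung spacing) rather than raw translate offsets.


A spool: two coaxial disc flanges of radius 158 mm and thickness 13 mm, joined by a core cylinder of radius 64 mm and height 227 mm. The lower flange rests on z = 0 and the three cylinders share a vertical axis.


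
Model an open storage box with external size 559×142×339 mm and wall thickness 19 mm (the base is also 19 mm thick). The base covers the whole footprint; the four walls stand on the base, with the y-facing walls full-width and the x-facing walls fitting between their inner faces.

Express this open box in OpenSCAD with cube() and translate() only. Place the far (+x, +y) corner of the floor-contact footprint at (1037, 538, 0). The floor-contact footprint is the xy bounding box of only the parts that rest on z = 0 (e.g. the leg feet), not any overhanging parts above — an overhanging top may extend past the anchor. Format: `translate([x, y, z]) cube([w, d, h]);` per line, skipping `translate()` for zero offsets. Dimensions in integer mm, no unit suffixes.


translate([478, 396, 0]) cube([559, 142, 19]);
translate([478, 396, 19]) cube([559, 19, 320]);
translate([478, 519, 19]) cube([559, 19, 320]);
translate([478, 415, 19]) cube([19, 104, 320]);
translate([1018, 415, 19]) cube([19, 104, 320]);


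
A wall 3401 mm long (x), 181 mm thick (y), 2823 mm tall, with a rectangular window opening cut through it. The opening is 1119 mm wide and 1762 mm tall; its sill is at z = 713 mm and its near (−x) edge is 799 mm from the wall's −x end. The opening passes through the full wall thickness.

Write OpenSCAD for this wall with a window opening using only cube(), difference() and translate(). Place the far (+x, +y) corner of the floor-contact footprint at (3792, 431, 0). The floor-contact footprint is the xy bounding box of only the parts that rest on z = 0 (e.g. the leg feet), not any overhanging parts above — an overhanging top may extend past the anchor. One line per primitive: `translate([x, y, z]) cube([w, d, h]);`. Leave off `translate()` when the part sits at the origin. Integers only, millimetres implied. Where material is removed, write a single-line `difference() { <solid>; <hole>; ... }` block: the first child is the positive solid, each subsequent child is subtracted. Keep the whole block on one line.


difference() { translate([391, 250, 0]) cube([3401, 181, 2823]); translate([1190, 250, 713]) cube([1119, 181, 1762]); }


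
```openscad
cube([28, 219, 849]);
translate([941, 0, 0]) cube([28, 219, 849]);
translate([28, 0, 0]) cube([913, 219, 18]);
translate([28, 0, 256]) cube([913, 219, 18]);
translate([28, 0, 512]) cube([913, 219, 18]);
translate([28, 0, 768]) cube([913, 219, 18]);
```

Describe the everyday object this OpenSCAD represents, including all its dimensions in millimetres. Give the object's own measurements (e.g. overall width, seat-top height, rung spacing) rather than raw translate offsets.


An open bookshelf. Two side panels, each 28 mm thick, 219 mm deep and 849 mm tall, stand 969 mm apart (outside-to-outside). Between them sit 4 shelves, each 18 mm thick and 219 mm deep, spanning the full gap between the sides. The bottom shelf rests on the floor (its underside at z = 0) and the clear gap between one shelf's top and the next shelf's underside is 238 mm.


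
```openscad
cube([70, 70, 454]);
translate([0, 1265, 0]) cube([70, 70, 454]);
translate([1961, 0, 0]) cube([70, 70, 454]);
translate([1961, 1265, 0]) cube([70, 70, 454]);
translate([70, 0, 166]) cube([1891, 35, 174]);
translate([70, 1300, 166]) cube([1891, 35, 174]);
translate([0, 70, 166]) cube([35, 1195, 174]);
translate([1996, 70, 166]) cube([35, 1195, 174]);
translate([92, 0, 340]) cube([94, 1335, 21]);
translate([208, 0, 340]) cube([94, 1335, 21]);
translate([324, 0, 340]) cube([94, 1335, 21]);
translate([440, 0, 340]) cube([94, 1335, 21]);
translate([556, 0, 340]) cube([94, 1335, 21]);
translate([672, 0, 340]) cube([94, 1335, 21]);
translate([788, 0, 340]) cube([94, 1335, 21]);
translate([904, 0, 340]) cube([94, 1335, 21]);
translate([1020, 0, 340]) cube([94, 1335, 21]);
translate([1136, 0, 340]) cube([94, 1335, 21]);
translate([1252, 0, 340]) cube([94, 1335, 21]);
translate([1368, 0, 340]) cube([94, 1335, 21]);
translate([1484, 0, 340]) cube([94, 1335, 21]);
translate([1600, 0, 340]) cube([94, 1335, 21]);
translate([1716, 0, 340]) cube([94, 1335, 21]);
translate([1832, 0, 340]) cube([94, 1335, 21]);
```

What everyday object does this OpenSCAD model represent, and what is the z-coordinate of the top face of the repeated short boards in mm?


A bed frame. The slat-top height is 361 mm.

Four posts, four rails, and a row of slats — a bed frame. Slats sit on the rails at z = 166 + 174 = 340; with slat thickness 21, the top is 361 mm.


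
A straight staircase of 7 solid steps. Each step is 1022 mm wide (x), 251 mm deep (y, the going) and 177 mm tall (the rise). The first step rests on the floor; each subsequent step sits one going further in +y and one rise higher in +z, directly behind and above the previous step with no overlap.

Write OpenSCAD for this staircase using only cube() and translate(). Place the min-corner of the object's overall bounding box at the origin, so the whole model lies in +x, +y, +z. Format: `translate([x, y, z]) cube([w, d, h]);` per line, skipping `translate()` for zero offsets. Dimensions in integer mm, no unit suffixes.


cube([1022, 251, 177]);
translate([0, 251, 177]) cube([1022, 251, 177]);
translate([0, 502, 354]) cube([1022, 251, 177]);
translate([0, 753, 531]) cube([1022, 251, 177]);
translate([0, 1004, 708]) cube([1022, 251, 177]);
translate([0, 1255, 885]) cube([1022, 251, 177]);
translate([0, 1506, 1062]) cube([1022, 251, 177]);


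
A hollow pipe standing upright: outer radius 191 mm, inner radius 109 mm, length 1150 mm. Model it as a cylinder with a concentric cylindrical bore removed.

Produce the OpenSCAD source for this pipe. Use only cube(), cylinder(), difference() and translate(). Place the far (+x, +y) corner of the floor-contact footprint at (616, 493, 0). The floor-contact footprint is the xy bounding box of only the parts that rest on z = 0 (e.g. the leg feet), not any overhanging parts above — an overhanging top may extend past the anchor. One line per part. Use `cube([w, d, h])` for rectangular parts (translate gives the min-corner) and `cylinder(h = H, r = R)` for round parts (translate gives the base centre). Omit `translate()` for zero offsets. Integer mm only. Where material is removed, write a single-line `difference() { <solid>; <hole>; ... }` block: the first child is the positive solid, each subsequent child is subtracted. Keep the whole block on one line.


difference() { translate([425, 302, 0]) cylinder(h = 1150, r = 191); translate([425, 302, 0]) cylinder(h = 1150, r = 109); }


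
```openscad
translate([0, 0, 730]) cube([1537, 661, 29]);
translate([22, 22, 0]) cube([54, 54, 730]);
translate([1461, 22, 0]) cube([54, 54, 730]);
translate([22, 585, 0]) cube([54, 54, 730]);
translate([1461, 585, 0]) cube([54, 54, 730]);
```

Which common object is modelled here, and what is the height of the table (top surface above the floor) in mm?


A table. The table height is 759 mm.

A 1537×661×29 slab sits at z = 730 on four 54 mm square posts — a table. The top surface is at 730 + 29 = 759 mm.


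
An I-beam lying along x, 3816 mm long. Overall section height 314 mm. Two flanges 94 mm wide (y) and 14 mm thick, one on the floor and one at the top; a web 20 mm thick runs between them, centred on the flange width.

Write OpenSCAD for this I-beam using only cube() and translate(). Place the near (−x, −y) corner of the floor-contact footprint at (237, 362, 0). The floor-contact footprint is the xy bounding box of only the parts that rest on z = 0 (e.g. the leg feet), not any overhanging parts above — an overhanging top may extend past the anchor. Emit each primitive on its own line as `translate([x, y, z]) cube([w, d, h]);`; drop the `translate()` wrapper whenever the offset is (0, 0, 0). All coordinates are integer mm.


translate([237, 362, 0]) cube([3816, 94, 14]);
translate([237, 399, 14]) cube([3816, 20, 286]);
translate([237, 362, 300]) cube([3816, 94, 14]);


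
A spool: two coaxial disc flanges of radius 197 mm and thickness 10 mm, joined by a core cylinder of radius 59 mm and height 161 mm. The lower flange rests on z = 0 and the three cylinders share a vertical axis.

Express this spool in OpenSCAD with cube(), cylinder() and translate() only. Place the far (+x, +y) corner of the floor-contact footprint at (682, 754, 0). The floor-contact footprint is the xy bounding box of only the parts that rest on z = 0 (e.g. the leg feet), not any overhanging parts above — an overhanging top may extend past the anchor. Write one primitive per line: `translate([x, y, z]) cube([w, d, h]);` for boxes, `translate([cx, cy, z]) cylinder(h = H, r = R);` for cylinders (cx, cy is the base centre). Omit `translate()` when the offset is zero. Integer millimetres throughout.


translate([485, 557, 0]) cylinder(h = 10, r = 197);
translate([485, 557, 10]) cylinder(h = 161, r = 59);
translate([485, 557, 171]) cylinder(h = 10, r = 197);


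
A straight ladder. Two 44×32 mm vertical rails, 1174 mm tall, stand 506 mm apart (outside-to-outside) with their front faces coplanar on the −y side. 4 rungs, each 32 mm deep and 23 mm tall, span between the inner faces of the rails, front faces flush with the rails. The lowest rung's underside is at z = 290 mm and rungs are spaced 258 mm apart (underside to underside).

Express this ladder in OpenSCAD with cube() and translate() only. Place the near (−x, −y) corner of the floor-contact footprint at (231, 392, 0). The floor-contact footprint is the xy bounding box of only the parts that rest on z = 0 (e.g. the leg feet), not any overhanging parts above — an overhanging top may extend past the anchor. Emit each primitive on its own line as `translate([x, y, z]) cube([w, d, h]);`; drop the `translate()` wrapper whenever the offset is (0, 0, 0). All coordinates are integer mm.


// rung span = 506 - 2*44 = 418
// rung[k] z = 290 + k*258
translate([231, 392, 0]) cube([44, 32, 1174]);
translate([693, 392, 0]) cube([44, 32, 1174]);
translate([275, 392, 290]) cube([418, 32, 23]);
translate([275, 392, 548]) cube([418, 32, 23]);
translate([275, 392, 806]) cube([418, 32, 23]);
translate([275, 392, 1064]) cube([418, 32, 23]);


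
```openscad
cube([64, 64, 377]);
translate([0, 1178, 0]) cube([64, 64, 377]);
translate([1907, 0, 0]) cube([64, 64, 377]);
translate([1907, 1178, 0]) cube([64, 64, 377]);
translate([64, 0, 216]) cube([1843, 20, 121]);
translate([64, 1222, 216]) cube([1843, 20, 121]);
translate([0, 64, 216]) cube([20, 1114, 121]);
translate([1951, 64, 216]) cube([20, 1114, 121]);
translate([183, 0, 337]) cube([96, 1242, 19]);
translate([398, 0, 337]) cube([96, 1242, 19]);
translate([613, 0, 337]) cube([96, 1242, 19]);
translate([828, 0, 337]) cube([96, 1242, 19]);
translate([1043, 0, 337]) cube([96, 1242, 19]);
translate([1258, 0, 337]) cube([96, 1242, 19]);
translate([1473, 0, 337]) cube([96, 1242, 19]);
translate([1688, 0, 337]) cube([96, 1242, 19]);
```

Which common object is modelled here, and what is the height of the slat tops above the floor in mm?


A bed frame. The slat-top height is 356 mm.

Four posts, four rails, and a row of slats — a bed frame. Slats sit on the rails at z = 216 + 121 = 337; with slat thickness 19, the top is 356 mm.


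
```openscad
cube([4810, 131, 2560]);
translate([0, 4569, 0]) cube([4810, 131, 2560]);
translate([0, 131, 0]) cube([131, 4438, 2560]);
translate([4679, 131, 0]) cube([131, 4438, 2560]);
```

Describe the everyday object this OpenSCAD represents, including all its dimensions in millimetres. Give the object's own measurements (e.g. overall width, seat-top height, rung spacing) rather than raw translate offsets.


The wall frame of a small rectangular building: four walls, each 2560 mm tall and 131 mm thick, enclosing a footprint 4810 mm (x) by 4700 mm (y) outside-to-outside, with no floor or roof. The front and back walls (the −y and +y sides) span the full width; the two side walls fit between them.


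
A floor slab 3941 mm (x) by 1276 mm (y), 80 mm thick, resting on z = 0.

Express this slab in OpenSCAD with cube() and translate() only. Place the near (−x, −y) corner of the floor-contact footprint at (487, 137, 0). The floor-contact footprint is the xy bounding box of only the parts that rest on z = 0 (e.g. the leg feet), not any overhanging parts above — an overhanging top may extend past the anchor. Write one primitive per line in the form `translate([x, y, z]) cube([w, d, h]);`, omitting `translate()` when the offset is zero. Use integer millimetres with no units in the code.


translate([487, 137, 0]) cube([3941, 1276, 80]);


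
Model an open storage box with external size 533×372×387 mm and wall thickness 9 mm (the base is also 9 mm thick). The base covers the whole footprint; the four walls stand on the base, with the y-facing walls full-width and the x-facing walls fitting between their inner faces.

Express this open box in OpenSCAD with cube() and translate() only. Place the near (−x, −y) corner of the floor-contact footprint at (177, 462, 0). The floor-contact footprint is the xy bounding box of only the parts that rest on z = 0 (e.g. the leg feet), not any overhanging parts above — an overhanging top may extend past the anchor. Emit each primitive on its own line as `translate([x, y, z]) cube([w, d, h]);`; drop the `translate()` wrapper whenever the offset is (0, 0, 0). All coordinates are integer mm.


translate([177, 462, 0]) cube([533, 372, 9]);
translate([177, 462, 9]) cube([533, 9, 378]);
translate([177, 825, 9]) cube([533, 9, 378]);
translate([177, 471, 9]) cube([9, 354, 378]);
translate([701, 471, 9]) cube([9, 354, 378]);


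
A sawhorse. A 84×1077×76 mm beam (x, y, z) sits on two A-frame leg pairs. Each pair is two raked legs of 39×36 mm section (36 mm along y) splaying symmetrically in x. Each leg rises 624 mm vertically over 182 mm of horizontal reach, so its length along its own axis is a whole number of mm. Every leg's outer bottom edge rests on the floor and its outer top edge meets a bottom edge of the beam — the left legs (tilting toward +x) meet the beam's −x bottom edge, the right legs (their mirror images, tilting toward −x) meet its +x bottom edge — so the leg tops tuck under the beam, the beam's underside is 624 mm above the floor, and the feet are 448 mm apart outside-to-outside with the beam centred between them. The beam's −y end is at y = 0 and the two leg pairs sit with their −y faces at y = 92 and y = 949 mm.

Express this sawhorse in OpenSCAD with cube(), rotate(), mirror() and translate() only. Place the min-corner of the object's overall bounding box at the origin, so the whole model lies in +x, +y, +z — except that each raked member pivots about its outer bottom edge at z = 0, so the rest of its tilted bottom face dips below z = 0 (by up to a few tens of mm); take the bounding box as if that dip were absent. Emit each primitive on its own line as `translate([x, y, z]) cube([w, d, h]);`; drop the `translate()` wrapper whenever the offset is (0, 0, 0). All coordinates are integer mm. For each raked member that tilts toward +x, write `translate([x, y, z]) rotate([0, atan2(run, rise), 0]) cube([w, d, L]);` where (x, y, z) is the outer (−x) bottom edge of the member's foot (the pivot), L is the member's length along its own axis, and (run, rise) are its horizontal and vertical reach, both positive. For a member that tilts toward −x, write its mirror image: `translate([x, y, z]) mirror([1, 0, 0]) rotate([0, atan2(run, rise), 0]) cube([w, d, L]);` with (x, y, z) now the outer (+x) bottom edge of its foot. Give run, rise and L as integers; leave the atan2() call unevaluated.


// leg length = √(182² + 624²) = 650
// right-leg outer foot x = 2·182 + 84 = 448
// beam min-corner = (182, 0, 624)
translate([182, 0, 624]) cube([84, 1077, 76]);
translate([0, 92, 0]) rotate([0, atan2(182, 624), 0]) cube([39, 36, 650]);
translate([448, 92, 0]) mirror([1, 0, 0]) rotate([0, atan2(182, 624), 0]) cube([39, 36, 650]);
translate([0, 949, 0]) rotate([0, atan2(182, 624), 0]) cube([39, 36, 650]);
translate([448, 949, 0]) mirror([1, 0, 0]) rotate([0, atan2(182, 624), 0]) cube([39, 36, 650]);


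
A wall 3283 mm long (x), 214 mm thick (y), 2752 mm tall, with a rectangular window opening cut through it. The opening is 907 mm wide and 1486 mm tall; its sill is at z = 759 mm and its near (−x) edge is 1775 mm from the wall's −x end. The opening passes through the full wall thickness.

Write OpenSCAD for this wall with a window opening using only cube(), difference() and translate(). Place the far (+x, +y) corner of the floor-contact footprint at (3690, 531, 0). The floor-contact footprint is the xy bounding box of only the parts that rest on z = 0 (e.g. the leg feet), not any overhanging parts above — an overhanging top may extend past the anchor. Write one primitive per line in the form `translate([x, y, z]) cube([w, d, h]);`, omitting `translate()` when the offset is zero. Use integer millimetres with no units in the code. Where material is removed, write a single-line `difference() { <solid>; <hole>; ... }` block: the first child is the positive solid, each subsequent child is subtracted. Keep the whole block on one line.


difference() { translate([407, 317, 0]) cube([3283, 214, 2752]); translate([2182, 317, 759]) cube([907, 214, 1486]); }


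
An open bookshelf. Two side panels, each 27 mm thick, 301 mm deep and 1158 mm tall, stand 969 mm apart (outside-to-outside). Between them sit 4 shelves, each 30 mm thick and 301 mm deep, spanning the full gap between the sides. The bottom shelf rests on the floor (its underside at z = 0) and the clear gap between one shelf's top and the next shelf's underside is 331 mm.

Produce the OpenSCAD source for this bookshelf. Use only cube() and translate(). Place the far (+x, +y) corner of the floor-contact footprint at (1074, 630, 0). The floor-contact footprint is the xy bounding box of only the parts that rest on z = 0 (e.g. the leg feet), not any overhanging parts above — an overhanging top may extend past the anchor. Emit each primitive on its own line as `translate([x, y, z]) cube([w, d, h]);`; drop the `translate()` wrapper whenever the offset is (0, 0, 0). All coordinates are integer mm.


translate([105, 329, 0]) cube([27, 301, 1158]);
translate([1047, 329, 0]) cube([27, 301, 1158]);
translate([132, 329, 0]) cube([915, 301, 30]);
translate([132, 329, 361]) cube([915, 301, 30]);
translate([132, 329, 722]) cube([915, 301, 30]);
translate([132, 329, 1083]) cube([915, 301, 30]);
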